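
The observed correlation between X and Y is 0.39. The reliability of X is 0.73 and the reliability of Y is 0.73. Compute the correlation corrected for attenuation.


r_corrected = rxy / sqrt(rxx * ryy)
= 0.39 / sqrt(0.73 * 0.73)
= 0.39 / sqrt(0.5329)
= 0.39 / 0.73
r_corrected = 0.5342

0.5342


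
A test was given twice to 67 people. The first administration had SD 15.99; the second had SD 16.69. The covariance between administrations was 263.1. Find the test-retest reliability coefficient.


r = cov(X,Y) / (SD_X * SD_Y)
r = 263.1 / (15.99 * 16.69)
r = 263.1 / 266.8731
r = 0.9859

0.9859


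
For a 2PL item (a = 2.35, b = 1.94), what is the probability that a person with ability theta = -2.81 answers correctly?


a*(theta - b) = 2.35 * (-2.81 - 1.94) = -11.1625
exp(--11.1625) = 70438.8333
P = 1 / (1 + 70438.8333)
P = 0.0

0.0


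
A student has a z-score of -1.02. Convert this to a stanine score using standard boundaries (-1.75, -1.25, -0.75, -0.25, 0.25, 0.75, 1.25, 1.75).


Stanine boundaries: [-1.75, -1.25, -0.75, -0.25, 0.25, 0.75, 1.25, 1.75]
z = -1.02
Check each boundary:
  z >= -1.75 -> could be stanine 2
  z >= -1.25 -> could be stanine 3
  z < -0.75
  z < -0.25
  z < 0.25
  z < 0.75
  z < 1.25
  z < 1.75
Highest qualifying boundary gives stanine = 3

3


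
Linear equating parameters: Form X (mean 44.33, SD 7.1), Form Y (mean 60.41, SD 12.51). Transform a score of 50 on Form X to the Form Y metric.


slope = SD_Y / SD_X = 12.51 / 7.1 ~ 1.762
intercept = mean_Y - slope * mean_X = 60.41 - (12.51 / 7.1) * 44.33 ~ -17.6982
Y = slope * X + intercept. To avoid rounding drift from the rounded slope/intercept, evaluate the equivalent form Y = mean_Y + SD_Y * (X - mean_X) / SD_X at full precision:
Y = 60.41 + 12.51 * (50 - 44.33) / 7.1
Y = 60.41 + 12.51 * 5.67 / 7.1
Y = 60.41 + 70.9317 / 7.1
Y = 60.41 + 9.9904
Y = 70.4004

70.4004


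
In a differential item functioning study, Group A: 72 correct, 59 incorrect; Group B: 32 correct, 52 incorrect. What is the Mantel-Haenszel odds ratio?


Odds_A = 72/59 = 1.2203
Odds_B = 32/52 = 0.6154
OR = Odds_A / Odds_B = 1.2203 / 0.6154
Exactly, OR = (72 * 52) / (59 * 32) = 3744 / 1888
OR = 1.9831

1.9831


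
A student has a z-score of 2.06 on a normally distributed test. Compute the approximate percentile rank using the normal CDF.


CDF(z) = 0.5 * (1 + erf(z/sqrt(2)))
erf(1.4566) = 0.9606
CDF = 0.9803
Percentile rank = 0.9803 * 100 = 98.03

98.03


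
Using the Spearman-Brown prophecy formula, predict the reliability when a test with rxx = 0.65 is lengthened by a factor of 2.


r_new = (n * rxx) / (1 + (n-1) * rxx)
r_new = (2 * 0.65) / (1 + 1 * 0.65)
r_new = 1.3 / 1.65
r_new = 0.7879

0.7879


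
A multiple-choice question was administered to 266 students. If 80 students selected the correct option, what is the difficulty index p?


Item difficulty p = number correct / total examinees
p = 80 / 266
p = 0.3008

0.3008


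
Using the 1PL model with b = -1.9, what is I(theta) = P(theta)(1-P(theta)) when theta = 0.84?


P = 1/(1+exp(-(0.84--1.9))) = 0.9393
I = P*(1-P) = 0.9393 * 0.0607
I = 0.057

0.057


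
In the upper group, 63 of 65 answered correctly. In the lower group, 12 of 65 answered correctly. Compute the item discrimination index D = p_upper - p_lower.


p_upper = 63/65 = 0.9692
p_lower = 12/65 = 0.1846
D = 0.9692 - 0.1846 = 0.7846

0.7846


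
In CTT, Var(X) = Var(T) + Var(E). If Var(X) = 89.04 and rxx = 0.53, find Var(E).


var_true = rxx * var_obs = 0.53 * 89.04 = 47.1912
var_error = var_obs - var_true
var_error = 89.04 - 47.1912
var_error = 41.8488

41.8488


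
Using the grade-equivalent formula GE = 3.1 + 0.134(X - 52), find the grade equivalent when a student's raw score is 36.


raw - median = 36 - 52 = -16
slope * diff = 0.134 * -16 = -2.144
GE = 3.1 + -2.144
GE = 0.956

0.956


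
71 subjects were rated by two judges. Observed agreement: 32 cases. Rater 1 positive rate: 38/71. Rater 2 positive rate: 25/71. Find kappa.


P_o = 32/71 = 0.450704
P_e = (38*25 + 33*46) / 5041 = 0.489585
kappa = (P_o - P_e) / (1 - P_e)
kappa = (0.450704 - 0.489585) / (1 - 0.489585)
kappa = -0.0762

-0.0762


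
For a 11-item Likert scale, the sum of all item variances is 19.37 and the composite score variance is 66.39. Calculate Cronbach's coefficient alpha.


alpha = (k/(k-1)) * (1 - sum(si^2)/s_total^2)
= (11/10) * (1 - 19.37/66.39)
alpha = 0.7791

0.7791


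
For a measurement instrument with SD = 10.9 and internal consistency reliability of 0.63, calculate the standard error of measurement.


SEM = SD * sqrt(1 - rxx)
SEM = 10.9 * sqrt(1 - 0.63)
SEM = 10.9 * sqrt(0.37) = 10.9 * 0.608276
SEM = 6.6302

6.6302


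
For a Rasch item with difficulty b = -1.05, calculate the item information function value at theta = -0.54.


P = 1/(1+exp(-(-0.54--1.05))) = 0.6248
I = P*(1-P) = 0.6248 * 0.3752
I = 0.2344

0.2344


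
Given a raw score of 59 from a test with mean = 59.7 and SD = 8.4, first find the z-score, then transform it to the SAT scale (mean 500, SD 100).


z = (X - mean) / SD = (59 - 59.7) / 8.4
z = -0.7 / 8.4
z = -0.0833
SAT-scale = SAT = 500 + 100z
Carry z at full precision (z = -0.7 / 8.4) into the conversion:
SAT-scale = 500 + 100 * (-0.7 / 8.4) = 500 + -70 / 8.4
SAT-scale = 500 + -8.3333
SAT-scale = 491.6667

491.6667


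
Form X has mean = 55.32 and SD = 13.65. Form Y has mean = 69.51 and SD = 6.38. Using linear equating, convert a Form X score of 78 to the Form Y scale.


slope = SD_Y / SD_X = 6.38 / 13.65 ~ 0.4674
intercept = mean_Y - slope * mean_X = 69.51 - (6.38 / 13.65) * 55.32 ~ 43.6535
Y = slope * X + intercept. To avoid rounding drift from the rounded slope/intercept, evaluate the equivalent form Y = mean_Y + SD_Y * (X - mean_X) / SD_X at full precision:
Y = 69.51 + 6.38 * (78 - 55.32) / 13.65
Y = 69.51 + 6.38 * 22.68 / 13.65
Y = 69.51 + 144.6984 / 13.65
Y = 69.51 + 10.6006
Y = 80.1106

80.1106


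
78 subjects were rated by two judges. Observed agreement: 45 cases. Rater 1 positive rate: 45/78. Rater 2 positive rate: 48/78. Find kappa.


P_o = 45/78 = 0.576923
P_e = (45*48 + 33*30) / 6084 = 0.517751
kappa = (P_o - P_e) / (1 - P_e)
kappa = (0.576923 - 0.517751) / (1 - 0.517751)
kappa = 0.1227

0.1227


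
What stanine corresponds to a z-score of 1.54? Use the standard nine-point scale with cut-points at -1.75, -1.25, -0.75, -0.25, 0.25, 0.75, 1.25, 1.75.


Stanine boundaries: [-1.75, -1.25, -0.75, -0.25, 0.25, 0.75, 1.25, 1.75]
z = 1.54
Check each boundary:
  z >= -1.75 -> could be stanine 2
  z >= -1.25 -> could be stanine 3
  z >= -0.75 -> could be stanine 4
  z >= -0.25 -> could be stanine 5
  z >= 0.25 -> could be stanine 6
  z >= 0.75 -> could be stanine 7
  z >= 1.25 -> could be stanine 8
  z < 1.75
Highest qualifying boundary gives stanine = 8

8


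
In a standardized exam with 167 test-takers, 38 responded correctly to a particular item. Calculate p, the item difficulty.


Item difficulty p = number correct / total examinees
p = 38 / 167
p = 0.2275

0.2275


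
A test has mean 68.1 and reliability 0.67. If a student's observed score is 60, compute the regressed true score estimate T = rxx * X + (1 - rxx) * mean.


T_est = rxx * X + (1 - rxx) * mean
T_est = 0.67 * 60 + 0.33 * 68.1
T_est = 40.2 + 22.473
T_est = 62.673

62.673


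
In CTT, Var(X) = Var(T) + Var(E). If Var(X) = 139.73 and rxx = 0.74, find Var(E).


var_true = rxx * var_obs = 0.74 * 139.73 = 103.4002
var_error = var_obs - var_true
var_error = 139.73 - 103.4002
var_error = 36.3298

36.3298


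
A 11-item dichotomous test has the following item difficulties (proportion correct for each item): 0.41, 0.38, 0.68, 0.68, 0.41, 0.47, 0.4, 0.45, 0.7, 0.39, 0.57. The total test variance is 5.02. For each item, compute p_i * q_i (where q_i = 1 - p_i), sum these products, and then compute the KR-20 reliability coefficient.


For each item, compute p_i * q_i:
  Item 1: 0.41 * 0.59 = 0.2419
  Item 2: 0.38 * 0.62 = 0.2356
  Item 3: 0.68 * 0.32 = 0.2176
  Item 4: 0.68 * 0.32 = 0.2176
  Item 5: 0.41 * 0.59 = 0.2419
  Item 6: 0.47 * 0.53 = 0.2491
  Item 7: 0.4 * 0.6 = 0.24
  Item 8: 0.45 * 0.55 = 0.2475
  Item 9: 0.7 * 0.3 = 0.21
  Item 10: 0.39 * 0.61 = 0.2379
  Item 11: 0.57 * 0.43 = 0.2451
Sum(p_i * q_i) = 0.2419 + 0.2356 + 0.2176 + 0.2176 + 0.2419 + 0.2491 + 0.24 + 0.2475 + 0.21 + 0.2379 + 0.2451 = 2.5842
KR-20 = (k/(k-1)) * (1 - Sum(p_i*q_i) / Var_total)
= (11/10) * (1 - 2.5842/5.02)
= 1.1 * 0.4852
KR-20 = 0.5337

0.5337


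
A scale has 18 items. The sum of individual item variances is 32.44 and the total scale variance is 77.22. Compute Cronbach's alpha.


alpha = (k/(k-1)) * (1 - sum(si^2)/s_total^2)
= (18/17) * (1 - 32.44/77.22)
alpha = 0.614

0.614


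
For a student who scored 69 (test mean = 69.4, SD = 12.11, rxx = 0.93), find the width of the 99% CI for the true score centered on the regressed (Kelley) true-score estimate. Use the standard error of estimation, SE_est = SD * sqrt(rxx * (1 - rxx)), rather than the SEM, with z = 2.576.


True score estimate = 0.93*69 + 0.07*69.4 = 69.028
SE_est = SD * sqrt(rxx * (1 - rxx)) = 12.11 * sqrt(0.93 * 0.07) = 12.11 * sqrt(0.0651) = 3.08983
CI = T_est +/- z * SE_est, so width = 2 * z * SE_est = 2 * 2.576 * 3.08983
Width = 15.9188

15.9188


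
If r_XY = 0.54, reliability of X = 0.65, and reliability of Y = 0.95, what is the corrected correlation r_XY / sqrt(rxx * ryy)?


r_corrected = rxy / sqrt(rxx * ryy)
= 0.54 / sqrt(0.65 * 0.95)
= 0.54 / sqrt(0.6175)
= 0.54 / 0.785812
r_corrected = 0.6872

0.6872


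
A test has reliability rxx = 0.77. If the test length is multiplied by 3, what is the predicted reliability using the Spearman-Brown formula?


r_new = (n * rxx) / (1 + (n-1) * rxx)
r_new = (3 * 0.77) / (1 + 2 * 0.77)
r_new = 2.31 / 2.54
r_new = 0.9094

0.9094


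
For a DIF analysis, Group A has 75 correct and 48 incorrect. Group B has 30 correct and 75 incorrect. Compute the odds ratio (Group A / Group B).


Odds_A = 75/48 = 1.5625
Odds_B = 30/75 = 0.4
OR = Odds_A / Odds_B = 1.5625 / 0.4
Exactly, OR = (75 * 75) / (48 * 30) = 5625 / 1440
OR = 3.9062

3.9062


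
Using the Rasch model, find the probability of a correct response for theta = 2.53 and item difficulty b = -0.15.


theta - b = 2.53 - -0.15 = 2.68
exp(-(theta - b)) = exp(-2.68) = 0.0686
P = 1 / (1 + 0.0686)
P = 0.9358

0.9358


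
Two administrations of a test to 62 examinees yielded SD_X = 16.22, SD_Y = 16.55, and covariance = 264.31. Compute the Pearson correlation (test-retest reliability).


r = cov(X,Y) / (SD_X * SD_Y)
r = 264.31 / (16.22 * 16.55)
r = 264.31 / 268.441
r = 0.9846

0.9846


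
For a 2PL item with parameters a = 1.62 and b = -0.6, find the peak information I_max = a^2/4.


For 2PL, max info at theta = b = -0.6
I_max = a^2 / 4 = 1.62^2 / 4
= 2.6244 / 4
I_max = 0.6561

0.6561


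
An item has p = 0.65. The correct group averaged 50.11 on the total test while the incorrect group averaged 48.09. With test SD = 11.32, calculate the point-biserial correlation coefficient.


q = 1 - p = 0.35
rpb = ((M1 - M0) / SD) * sqrt(p * q)
rpb = ((50.11 - 48.09) / 11.32) * sqrt(0.65 * 0.35)
rpb = 0.0851

0.0851


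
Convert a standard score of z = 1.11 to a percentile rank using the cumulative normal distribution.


CDF(z) = 0.5 * (1 + erf(z/sqrt(2)))
erf(0.7849) = 0.733
CDF = 0.8665
Percentile rank = 0.8665 * 100 = 86.65

86.65


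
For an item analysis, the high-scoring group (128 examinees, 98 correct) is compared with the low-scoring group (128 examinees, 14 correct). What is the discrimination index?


p_upper = 98/128 = 0.7656
p_lower = 14/128 = 0.1094
D = 0.7656 - 0.1094 = 0.6562

0.6562


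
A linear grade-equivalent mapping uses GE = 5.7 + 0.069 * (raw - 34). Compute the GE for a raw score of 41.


raw - median = 41 - 34 = 7
slope * diff = 0.069 * 7 = 0.483
GE = 5.7 + 0.483
GE = 6.183

6.183


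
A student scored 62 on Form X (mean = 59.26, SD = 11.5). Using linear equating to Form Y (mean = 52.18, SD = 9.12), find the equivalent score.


slope = SD_Y / SD_X = 9.12 / 11.5 ~ 0.793
intercept = mean_Y - slope * mean_X = 52.18 - (9.12 / 11.5) * 59.26 ~ 5.1842
Y = slope * X + intercept. To avoid rounding drift from the rounded slope/intercept, evaluate the equivalent form Y = mean_Y + SD_Y * (X - mean_X) / SD_X at full precision:
Y = 52.18 + 9.12 * (62 - 59.26) / 11.5
Y = 52.18 + 9.12 * 2.74 / 11.5
Y = 52.18 + 24.9888 / 11.5
Y = 52.18 + 2.1729
Y = 54.3529

54.3529


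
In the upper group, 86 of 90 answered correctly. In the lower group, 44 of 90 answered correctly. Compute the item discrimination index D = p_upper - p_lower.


p_upper = 86/90 = 0.9556
p_lower = 44/90 = 0.4889
D = 0.9556 - 0.4889 = 0.4667

0.4667


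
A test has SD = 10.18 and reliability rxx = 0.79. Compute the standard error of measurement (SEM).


SEM = SD * sqrt(1 - rxx)
SEM = 10.18 * sqrt(1 - 0.79)
SEM = 10.18 * sqrt(0.21) = 10.18 * 0.458258
SEM = 4.6651

4.6651


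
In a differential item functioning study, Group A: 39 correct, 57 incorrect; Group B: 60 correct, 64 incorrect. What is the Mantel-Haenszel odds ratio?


Odds_A = 39/57 = 0.6842
Odds_B = 60/64 = 0.9375
OR = Odds_A / Odds_B = 0.6842 / 0.9375
Exactly, OR = (39 * 64) / (57 * 60) = 2496 / 3420
OR = 0.7298

0.7298


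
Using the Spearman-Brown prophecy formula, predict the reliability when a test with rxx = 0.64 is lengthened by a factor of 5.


r_new = (n * rxx) / (1 + (n-1) * rxx)
r_new = (5 * 0.64) / (1 + 4 * 0.64)
r_new = 3.2 / 3.56
r_new = 0.8989

0.8989


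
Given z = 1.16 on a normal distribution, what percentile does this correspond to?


CDF(z) = 0.5 * (1 + erf(z/sqrt(2)))
erf(0.8202) = 0.754
CDF = 0.877
Percentile rank = 0.877 * 100 = 87.7

87.7


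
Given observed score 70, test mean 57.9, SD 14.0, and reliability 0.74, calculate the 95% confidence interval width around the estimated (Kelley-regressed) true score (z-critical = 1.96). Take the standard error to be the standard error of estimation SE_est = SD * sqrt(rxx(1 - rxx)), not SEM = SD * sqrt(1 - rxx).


True score estimate = 0.74*70 + 0.26*57.9 = 66.854
SE_est = SD * sqrt(rxx * (1 - rxx)) = 14.0 * sqrt(0.74 * 0.26) = 14.0 * sqrt(0.1924) = 6.140879
CI = T_est +/- z * SE_est, so width = 2 * z * SE_est = 2 * 1.96 * 6.140879
Width = 24.0722

24.0722


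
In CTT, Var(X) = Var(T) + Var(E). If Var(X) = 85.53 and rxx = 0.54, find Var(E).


var_true = rxx * var_obs = 0.54 * 85.53 = 46.1862
var_error = var_obs - var_true
var_error = 85.53 - 46.1862
var_error = 39.3438

39.3438


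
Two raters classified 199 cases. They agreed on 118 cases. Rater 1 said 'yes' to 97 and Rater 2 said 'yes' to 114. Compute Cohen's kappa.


P_o = 118/199 = 0.592965
P_e = (97*114 + 102*85) / 39601 = 0.498169
kappa = (P_o - P_e) / (1 - P_e)
kappa = (0.592965 - 0.498169) / (1 - 0.498169)
kappa = 0.1889

0.1889


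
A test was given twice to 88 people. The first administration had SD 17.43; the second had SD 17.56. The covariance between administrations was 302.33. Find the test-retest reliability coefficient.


r = cov(X,Y) / (SD_X * SD_Y)
r = 302.33 / (17.43 * 17.56)
r = 302.33 / 306.0708
r = 0.9878

0.9878


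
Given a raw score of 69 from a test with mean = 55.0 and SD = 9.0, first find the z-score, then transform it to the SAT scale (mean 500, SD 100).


z = (X - mean) / SD = (69 - 55.0) / 9.0
z = 14.0 / 9.0
z = 1.5556
SAT-scale = SAT = 500 + 100z
Carry z at full precision (z = 14.0 / 9.0) into the conversion:
SAT-scale = 500 + 100 * (14.0 / 9.0) = 500 + 1400 / 9.0
SAT-scale = 500 + 155.5556
SAT-scale = 655.5556

655.5556


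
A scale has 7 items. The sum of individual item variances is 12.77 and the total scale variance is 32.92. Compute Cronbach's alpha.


alpha = (k/(k-1)) * (1 - sum(si^2)/s_total^2)
= (7/6) * (1 - 12.77/32.92)
alpha = 0.7141

0.7141


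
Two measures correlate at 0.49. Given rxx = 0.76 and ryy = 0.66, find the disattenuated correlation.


r_corrected = rxy / sqrt(rxx * ryy)
= 0.49 / sqrt(0.76 * 0.66)
= 0.49 / sqrt(0.5016)
= 0.49 / 0.708237
r_corrected = 0.6919

0.6919


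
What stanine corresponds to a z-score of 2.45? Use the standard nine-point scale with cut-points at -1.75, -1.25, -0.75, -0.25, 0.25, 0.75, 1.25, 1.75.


Stanine boundaries: [-1.75, -1.25, -0.75, -0.25, 0.25, 0.75, 1.25, 1.75]
z = 2.45
Check each boundary:
  z >= -1.75 -> could be stanine 2
  z >= -1.25 -> could be stanine 3
  z >= -0.75 -> could be stanine 4
  z >= -0.25 -> could be stanine 5
  z >= 0.25 -> could be stanine 6
  z >= 0.75 -> could be stanine 7
  z >= 1.25 -> could be stanine 8
  z >= 1.75 -> could be stanine 9
Highest qualifying boundary gives stanine = 9

9


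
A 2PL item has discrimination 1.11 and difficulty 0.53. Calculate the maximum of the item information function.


For 2PL, max info at theta = b = 0.53
I_max = a^2 / 4 = 1.11^2 / 4
= 1.2321 / 4
I_max = 0.308

0.308


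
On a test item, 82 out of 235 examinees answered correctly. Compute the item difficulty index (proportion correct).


Item difficulty p = number correct / total examinees
p = 82 / 235
p = 0.3489

0.3489


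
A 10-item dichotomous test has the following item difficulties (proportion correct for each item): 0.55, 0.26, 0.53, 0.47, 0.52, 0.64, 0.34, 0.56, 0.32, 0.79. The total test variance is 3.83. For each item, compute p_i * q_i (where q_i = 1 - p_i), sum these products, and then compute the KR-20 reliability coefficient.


For each item, compute p_i * q_i:
  Item 1: 0.55 * 0.45 = 0.2475
  Item 2: 0.26 * 0.74 = 0.1924
  Item 3: 0.53 * 0.47 = 0.2491
  Item 4: 0.47 * 0.53 = 0.2491
  Item 5: 0.52 * 0.48 = 0.2496
  Item 6: 0.64 * 0.36 = 0.2304
  Item 7: 0.34 * 0.66 = 0.2244
  Item 8: 0.56 * 0.44 = 0.2464
  Item 9: 0.32 * 0.68 = 0.2176
  Item 10: 0.79 * 0.21 = 0.1659
Sum(p_i * q_i) = 0.2475 + 0.1924 + 0.2491 + 0.2491 + 0.2496 + 0.2304 + 0.2244 + 0.2464 + 0.2176 + 0.1659 = 2.2724
KR-20 = (k/(k-1)) * (1 - Sum(p_i*q_i) / Var_total)
= (10/9) * (1 - 2.2724/3.83)
= 1.1111 * 0.4067
KR-20 = 0.4519

0.4519


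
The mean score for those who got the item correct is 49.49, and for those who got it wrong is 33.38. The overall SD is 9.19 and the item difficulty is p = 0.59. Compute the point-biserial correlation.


q = 1 - p = 0.41
rpb = ((M1 - M0) / SD) * sqrt(p * q)
rpb = ((49.49 - 33.38) / 9.19) * sqrt(0.59 * 0.41)
rpb = 0.8622

0.8622


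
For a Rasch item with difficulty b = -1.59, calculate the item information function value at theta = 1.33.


P = 1/(1+exp(-(1.33--1.59))) = 0.9488
I = P*(1-P) = 0.9488 * 0.0512
I = 0.0486

0.0486


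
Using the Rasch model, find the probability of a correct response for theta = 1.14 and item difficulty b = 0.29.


theta - b = 1.14 - 0.29 = 0.85
exp(-(theta - b)) = exp(-0.85) = 0.4274
P = 1 / (1 + 0.4274)
P = 0.7006

0.7006


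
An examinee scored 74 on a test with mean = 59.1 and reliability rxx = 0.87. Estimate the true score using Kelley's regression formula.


T_est = rxx * X + (1 - rxx) * mean
T_est = 0.87 * 74 + 0.13 * 59.1
T_est = 64.38 + 7.683
T_est = 72.063

72.063


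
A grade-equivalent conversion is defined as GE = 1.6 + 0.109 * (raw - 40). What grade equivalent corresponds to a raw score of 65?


raw - median = 65 - 40 = 25
slope * diff = 0.109 * 25 = 2.725
GE = 1.6 + 2.725
GE = 4.325

4.325


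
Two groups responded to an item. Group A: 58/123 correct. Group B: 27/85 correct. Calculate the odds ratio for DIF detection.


Odds_A = 58/65 = 0.8923
Odds_B = 27/58 = 0.4655
OR = Odds_A / Odds_B = 0.8923 / 0.4655
Exactly, OR = (58 * 58) / (65 * 27) = 3364 / 1755
OR = 1.9168

1.9168


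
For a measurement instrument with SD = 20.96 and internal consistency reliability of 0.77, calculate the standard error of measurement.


SEM = SD * sqrt(1 - rxx)
SEM = 20.96 * sqrt(1 - 0.77)
SEM = 20.96 * sqrt(0.23) = 20.96 * 0.479583
SEM = 10.0521

10.0521


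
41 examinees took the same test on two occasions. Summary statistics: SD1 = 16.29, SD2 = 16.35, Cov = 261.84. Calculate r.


r = cov(X,Y) / (SD_X * SD_Y)
r = 261.84 / (16.29 * 16.35)
r = 261.84 / 266.3415
r = 0.9831

0.9831


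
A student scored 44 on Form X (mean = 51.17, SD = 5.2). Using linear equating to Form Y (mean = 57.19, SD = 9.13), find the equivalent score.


slope = SD_Y / SD_X = 9.13 / 5.2 ~ 1.7558
intercept = mean_Y - slope * mean_X = 57.19 - (9.13 / 5.2) * 51.17 ~ -32.6527
Y = slope * X + intercept. To avoid rounding drift from the rounded slope/intercept, evaluate the equivalent form Y = mean_Y + SD_Y * (X - mean_X) / SD_X at full precision:
Y = 57.19 + 9.13 * (44 - 51.17) / 5.2
Y = 57.19 - 9.13 * 7.17 / 5.2
Y = 57.19 - 65.4621 / 5.2
Y = 57.19 - 12.5889
Y = 44.6011

44.6011


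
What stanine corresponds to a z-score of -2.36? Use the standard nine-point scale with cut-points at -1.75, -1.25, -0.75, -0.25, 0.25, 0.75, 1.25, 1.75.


Stanine boundaries: [-1.75, -1.25, -0.75, -0.25, 0.25, 0.75, 1.25, 1.75]
z = -2.36
Check each boundary:
  z < -1.75
  z < -1.25
  z < -0.75
  z < -0.25
  z < 0.25
  z < 0.75
  z < 1.25
  z < 1.75
Highest qualifying boundary gives stanine = 1

1


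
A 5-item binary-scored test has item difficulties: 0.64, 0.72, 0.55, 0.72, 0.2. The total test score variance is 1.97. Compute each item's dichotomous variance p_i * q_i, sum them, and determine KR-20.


For each item, compute p_i * q_i:
  Item 1: 0.64 * 0.36 = 0.2304
  Item 2: 0.72 * 0.28 = 0.2016
  Item 3: 0.55 * 0.45 = 0.2475
  Item 4: 0.72 * 0.28 = 0.2016
  Item 5: 0.2 * 0.8 = 0.16
Sum(p_i * q_i) = 0.2304 + 0.2016 + 0.2475 + 0.2016 + 0.16 = 1.0411
KR-20 = (k/(k-1)) * (1 - Sum(p_i*q_i) / Var_total)
= (5/4) * (1 - 1.0411/1.97)
= 1.25 * 0.4715
KR-20 = 0.5894

0.5894


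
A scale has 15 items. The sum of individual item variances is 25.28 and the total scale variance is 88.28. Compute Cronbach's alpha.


alpha = (k/(k-1)) * (1 - sum(si^2)/s_total^2)
= (15/14) * (1 - 25.28/88.28)
alpha = 0.7646

0.7646


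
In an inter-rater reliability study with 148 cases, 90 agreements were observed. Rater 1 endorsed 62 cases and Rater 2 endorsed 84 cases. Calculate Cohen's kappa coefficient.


P_o = 90/148 = 0.608108
P_e = (62*84 + 86*64) / 21904 = 0.489043
kappa = (P_o - P_e) / (1 - P_e)
kappa = (0.608108 - 0.489043) / (1 - 0.489043)
kappa = 0.233

0.233


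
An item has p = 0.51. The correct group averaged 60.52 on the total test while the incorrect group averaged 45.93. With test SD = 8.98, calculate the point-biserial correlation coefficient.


q = 1 - p = 0.49
rpb = ((M1 - M0) / SD) * sqrt(p * q)
rpb = ((60.52 - 45.93) / 8.98) * sqrt(0.51 * 0.49)
rpb = 0.8122

0.8122


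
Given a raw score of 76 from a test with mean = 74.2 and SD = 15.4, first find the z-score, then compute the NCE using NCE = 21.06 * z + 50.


z = (X - mean) / SD = (76 - 74.2) / 15.4
z = 1.8 / 15.4
z = 0.1169
NCE = NCE = 21.06z + 50
Carry z at full precision (z = 1.8 / 15.4) into the conversion:
NCE = 21.06 * (1.8 / 15.4) + 50 = 37.908 / 15.4 + 50
NCE = 2.4616 + 50
NCE = 52.4616

52.4616


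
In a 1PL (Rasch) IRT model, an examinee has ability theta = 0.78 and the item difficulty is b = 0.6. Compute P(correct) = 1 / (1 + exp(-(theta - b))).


theta - b = 0.78 - 0.6 = 0.18
exp(-(theta - b)) = exp(-0.18) = 0.8353
P = 1 / (1 + 0.8353)
P = 0.5449

0.5449


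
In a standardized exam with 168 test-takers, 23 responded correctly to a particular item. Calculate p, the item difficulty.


Item difficulty p = number correct / total examinees
p = 23 / 168
p = 0.1369

0.1369


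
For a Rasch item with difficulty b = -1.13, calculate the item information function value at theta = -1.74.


P = 1/(1+exp(-(-1.74--1.13))) = 0.3521
I = P*(1-P) = 0.3521 * 0.6479
I = 0.2281

0.2281


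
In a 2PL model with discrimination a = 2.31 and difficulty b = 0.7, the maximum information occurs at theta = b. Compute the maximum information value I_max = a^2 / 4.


For 2PL, max info at theta = b = 0.7
I_max = a^2 / 4 = 2.31^2 / 4
= 5.3361 / 4
I_max = 1.334

1.334


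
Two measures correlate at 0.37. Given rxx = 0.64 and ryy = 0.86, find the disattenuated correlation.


r_corrected = rxy / sqrt(rxx * ryy)
= 0.37 / sqrt(0.64 * 0.86)
= 0.37 / sqrt(0.5504)
= 0.37 / 0.741889
r_corrected = 0.4987

0.4987


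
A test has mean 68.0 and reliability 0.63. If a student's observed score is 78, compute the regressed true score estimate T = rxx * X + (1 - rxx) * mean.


T_est = rxx * X + (1 - rxx) * mean
T_est = 0.63 * 78 + 0.37 * 68.0
T_est = 49.14 + 25.16
T_est = 74.3

74.3


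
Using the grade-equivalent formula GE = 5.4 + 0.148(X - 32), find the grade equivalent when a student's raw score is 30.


raw - median = 30 - 32 = -2
slope * diff = 0.148 * -2 = -0.296
GE = 5.4 + -0.296
GE = 5.104

5.104


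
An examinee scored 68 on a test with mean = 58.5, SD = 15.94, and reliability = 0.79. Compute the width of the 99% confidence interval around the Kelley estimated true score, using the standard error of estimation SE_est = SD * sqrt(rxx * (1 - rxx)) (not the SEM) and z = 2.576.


True score estimate = 0.79*68 + 0.21*58.5 = 66.005
SE_est = SD * sqrt(rxx * (1 - rxx)) = 15.94 * sqrt(0.79 * 0.21) = 15.94 * sqrt(0.1659) = 6.492493
CI = T_est +/- z * SE_est, so width = 2 * z * SE_est = 2 * 2.576 * 6.492493
Width = 33.4493

33.4493


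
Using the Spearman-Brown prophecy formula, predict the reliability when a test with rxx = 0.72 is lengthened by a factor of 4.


r_new = (n * rxx) / (1 + (n-1) * rxx)
r_new = (4 * 0.72) / (1 + 3 * 0.72)
r_new = 2.88 / 3.16
r_new = 0.9114

0.9114


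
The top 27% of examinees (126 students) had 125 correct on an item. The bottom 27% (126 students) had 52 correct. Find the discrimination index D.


p_upper = 125/126 = 0.9921
p_lower = 52/126 = 0.4127
D = 0.9921 - 0.4127 = 0.5794

0.5794


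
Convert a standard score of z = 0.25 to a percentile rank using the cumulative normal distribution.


CDF(z) = 0.5 * (1 + erf(z/sqrt(2)))
erf(0.1768) = 0.1974
CDF = 0.5987
Percentile rank = 0.5987 * 100 = 59.87

59.87


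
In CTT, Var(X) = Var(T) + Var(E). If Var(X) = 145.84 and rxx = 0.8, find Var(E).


var_true = rxx * var_obs = 0.8 * 145.84 = 116.672
var_error = var_obs - var_true
var_error = 145.84 - 116.672
var_error = 29.168

29.168


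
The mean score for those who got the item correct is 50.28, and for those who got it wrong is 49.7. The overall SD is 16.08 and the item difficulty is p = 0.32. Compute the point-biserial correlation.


q = 1 - p = 0.68
rpb = ((M1 - M0) / SD) * sqrt(p * q)
rpb = ((50.28 - 49.7) / 16.08) * sqrt(0.32 * 0.68)
rpb = 0.0168

0.0168


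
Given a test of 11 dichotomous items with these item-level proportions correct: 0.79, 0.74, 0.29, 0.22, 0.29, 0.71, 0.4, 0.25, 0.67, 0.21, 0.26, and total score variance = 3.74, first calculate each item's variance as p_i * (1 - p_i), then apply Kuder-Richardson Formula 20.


For each item, compute p_i * q_i:
  Item 1: 0.79 * 0.21 = 0.1659
  Item 2: 0.74 * 0.26 = 0.1924
  Item 3: 0.29 * 0.71 = 0.2059
  Item 4: 0.22 * 0.78 = 0.1716
  Item 5: 0.29 * 0.71 = 0.2059
  Item 6: 0.71 * 0.29 = 0.2059
  Item 7: 0.4 * 0.6 = 0.24
  Item 8: 0.25 * 0.75 = 0.1875
  Item 9: 0.67 * 0.33 = 0.2211
  Item 10: 0.21 * 0.79 = 0.1659
  Item 11: 0.26 * 0.74 = 0.1924
Sum(p_i * q_i) = 0.1659 + 0.1924 + 0.2059 + 0.1716 + 0.2059 + 0.2059 + 0.24 + 0.1875 + 0.2211 + 0.1659 + 0.1924 = 2.1545
KR-20 = (k/(k-1)) * (1 - Sum(p_i*q_i) / Var_total)
= (11/10) * (1 - 2.1545/3.74)
= 1.1 * 0.4239
KR-20 = 0.4663

0.4663


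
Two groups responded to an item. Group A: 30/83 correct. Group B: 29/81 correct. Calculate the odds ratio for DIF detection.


Odds_A = 30/53 = 0.566
Odds_B = 29/52 = 0.5577
OR = Odds_A / Odds_B = 0.566 / 0.5577
Exactly, OR = (30 * 52) / (53 * 29) = 1560 / 1537
OR = 1.015

1.015


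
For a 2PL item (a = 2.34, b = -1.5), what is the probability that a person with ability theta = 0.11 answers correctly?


a*(theta - b) = 2.34 * (0.11 - -1.5) = 3.7674
exp(-3.7674) = 0.0231
P = 1 / (1 + 0.0231)
P = 0.9774

0.9774


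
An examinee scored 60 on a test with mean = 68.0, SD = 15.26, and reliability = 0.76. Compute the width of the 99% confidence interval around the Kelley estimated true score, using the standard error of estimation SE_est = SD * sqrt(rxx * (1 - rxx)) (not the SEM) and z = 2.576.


True score estimate = 0.76*60 + 0.24*68.0 = 61.92
SE_est = SD * sqrt(rxx * (1 - rxx)) = 15.26 * sqrt(0.76 * 0.24) = 15.26 * sqrt(0.1824) = 6.517289
CI = T_est +/- z * SE_est, so width = 2 * z * SE_est = 2 * 2.576 * 6.517289
Width = 33.5771

33.5771


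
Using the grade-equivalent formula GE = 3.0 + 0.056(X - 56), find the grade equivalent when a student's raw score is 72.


raw - median = 72 - 56 = 16
slope * diff = 0.056 * 16 = 0.896
GE = 3.0 + 0.896
GE = 3.896

3.896


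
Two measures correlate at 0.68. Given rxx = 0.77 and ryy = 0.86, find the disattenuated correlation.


r_corrected = rxy / sqrt(rxx * ryy)
= 0.68 / sqrt(0.77 * 0.86)
= 0.68 / sqrt(0.6622)
= 0.68 / 0.813757
r_corrected = 0.8356

0.8356


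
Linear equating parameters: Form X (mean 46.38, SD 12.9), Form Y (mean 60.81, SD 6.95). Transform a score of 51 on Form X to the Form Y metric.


slope = SD_Y / SD_X = 6.95 / 12.9 ~ 0.5388
intercept = mean_Y - slope * mean_X = 60.81 - (6.95 / 12.9) * 46.38 ~ 35.8223
Y = slope * X + intercept. To avoid rounding drift from the rounded slope/intercept, evaluate the equivalent form Y = mean_Y + SD_Y * (X - mean_X) / SD_X at full precision:
Y = 60.81 + 6.95 * (51 - 46.38) / 12.9
Y = 60.81 + 6.95 * 4.62 / 12.9
Y = 60.81 + 32.109 / 12.9
Y = 60.81 + 2.4891
Y = 63.2991

63.2991


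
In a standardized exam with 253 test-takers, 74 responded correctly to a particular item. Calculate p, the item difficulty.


Item difficulty p = number correct / total examinees
p = 74 / 253
p = 0.2925

0.2925


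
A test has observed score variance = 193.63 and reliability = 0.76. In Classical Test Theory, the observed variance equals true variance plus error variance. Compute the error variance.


var_true = rxx * var_obs = 0.76 * 193.63 = 147.1588
var_error = var_obs - var_true
var_error = 193.63 - 147.1588
var_error = 46.4712

46.4712


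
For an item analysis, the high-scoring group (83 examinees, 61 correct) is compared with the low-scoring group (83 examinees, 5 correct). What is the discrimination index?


p_upper = 61/83 = 0.7349
p_lower = 5/83 = 0.0602
D = 0.7349 - 0.0602 = 0.6747

0.6747


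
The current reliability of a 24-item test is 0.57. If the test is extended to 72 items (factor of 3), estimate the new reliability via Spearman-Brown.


r_new = (n * rxx) / (1 + (n-1) * rxx)
r_new = (3 * 0.57) / (1 + 2 * 0.57)
r_new = 1.71 / 2.14
r_new = 0.7991

0.7991


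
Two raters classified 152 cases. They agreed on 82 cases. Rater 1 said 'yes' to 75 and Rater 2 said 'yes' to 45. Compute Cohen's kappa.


P_o = 82/152 = 0.539474
P_e = (75*45 + 77*107) / 23104 = 0.502684
kappa = (P_o - P_e) / (1 - P_e)
kappa = (0.539474 - 0.502684) / (1 - 0.502684)
kappa = 0.074

0.074


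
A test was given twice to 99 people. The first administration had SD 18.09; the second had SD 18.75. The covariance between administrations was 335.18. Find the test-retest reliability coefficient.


r = cov(X,Y) / (SD_X * SD_Y)
r = 335.18 / (18.09 * 18.75)
r = 335.18 / 339.1875
r = 0.9882

0.9882


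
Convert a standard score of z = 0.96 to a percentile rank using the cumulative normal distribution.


CDF(z) = 0.5 * (1 + erf(z/sqrt(2)))
erf(0.6788) = 0.6629
CDF = 0.8315
Percentile rank = 0.8315 * 100 = 83.15

83.15


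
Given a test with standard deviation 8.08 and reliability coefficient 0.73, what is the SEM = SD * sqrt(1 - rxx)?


SEM = SD * sqrt(1 - rxx)
SEM = 8.08 * sqrt(1 - 0.73)
SEM = 8.08 * sqrt(0.27) = 8.08 * 0.519615
SEM = 4.1985

4.1985


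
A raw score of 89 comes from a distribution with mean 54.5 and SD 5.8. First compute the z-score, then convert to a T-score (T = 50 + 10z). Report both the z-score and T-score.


z = (X - mean) / SD = (89 - 54.5) / 5.8
z = 34.5 / 5.8
z = 5.9483
T-score = T = 50 + 10z
Carry z at full precision (z = 34.5 / 5.8) into the conversion:
T-score = 50 + 10 * (34.5 / 5.8) = 50 + 345 / 5.8
T-score = 50 + 59.4828
T-score = 109.4828

109.4828


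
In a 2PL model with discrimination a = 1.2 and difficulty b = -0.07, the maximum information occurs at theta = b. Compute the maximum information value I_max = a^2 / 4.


For 2PL, max info at theta = b = -0.07
I_max = a^2 / 4 = 1.2^2 / 4
= 1.44 / 4
I_max = 0.36

0.36


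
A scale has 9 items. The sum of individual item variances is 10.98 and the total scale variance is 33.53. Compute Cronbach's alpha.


alpha = (k/(k-1)) * (1 - sum(si^2)/s_total^2)
= (9/8) * (1 - 10.98/33.53)
alpha = 0.7566

0.7566


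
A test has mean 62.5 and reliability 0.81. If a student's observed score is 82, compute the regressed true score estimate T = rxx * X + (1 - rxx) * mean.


T_est = rxx * X + (1 - rxx) * mean
T_est = 0.81 * 82 + 0.19 * 62.5
T_est = 66.42 + 11.875
T_est = 78.295

78.295


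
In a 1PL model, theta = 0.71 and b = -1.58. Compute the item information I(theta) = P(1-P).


P = 1/(1+exp(-(0.71--1.58))) = 0.908
I = P*(1-P) = 0.908 * 0.092
I = 0.0835

0.0835


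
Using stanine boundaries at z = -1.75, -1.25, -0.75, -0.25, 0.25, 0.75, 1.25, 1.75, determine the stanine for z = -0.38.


Stanine boundaries: [-1.75, -1.25, -0.75, -0.25, 0.25, 0.75, 1.25, 1.75]
z = -0.38
Check each boundary:
  z >= -1.75 -> could be stanine 2
  z >= -1.25 -> could be stanine 3
  z >= -0.75 -> could be stanine 4
  z < -0.25
  z < 0.25
  z < 0.75
  z < 1.25
  z < 1.75
Highest qualifying boundary gives stanine = 4

4


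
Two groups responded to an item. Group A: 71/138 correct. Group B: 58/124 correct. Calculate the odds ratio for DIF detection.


Odds_A = 71/67 = 1.0597
Odds_B = 58/66 = 0.8788
OR = Odds_A / Odds_B = 1.0597 / 0.8788
Exactly, OR = (71 * 66) / (67 * 58) = 4686 / 3886
OR = 1.2059

1.2059


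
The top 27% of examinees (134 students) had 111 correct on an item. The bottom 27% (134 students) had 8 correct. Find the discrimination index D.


p_upper = 111/134 = 0.8284
p_lower = 8/134 = 0.0597
D = 0.8284 - 0.0597 = 0.7687

0.7687


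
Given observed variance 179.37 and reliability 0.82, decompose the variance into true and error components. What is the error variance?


var_true = rxx * var_obs = 0.82 * 179.37 = 147.0834
var_error = var_obs - var_true
var_error = 179.37 - 147.0834
var_error = 32.2866

32.2866


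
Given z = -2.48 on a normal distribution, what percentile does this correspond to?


CDF(z) = 0.5 * (1 + erf(z/sqrt(2)))
erf(-1.7536) = -0.9869
CDF = 0.0066
Percentile rank = 0.0066 * 100 = 0.66

0.66


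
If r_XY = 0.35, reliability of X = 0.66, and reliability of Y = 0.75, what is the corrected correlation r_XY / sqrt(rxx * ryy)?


r_corrected = rxy / sqrt(rxx * ryy)
= 0.35 / sqrt(0.66 * 0.75)
= 0.35 / sqrt(0.495)
= 0.35 / 0.703562
r_corrected = 0.4975

0.4975


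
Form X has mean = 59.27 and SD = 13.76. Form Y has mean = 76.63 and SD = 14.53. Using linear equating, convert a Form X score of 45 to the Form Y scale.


slope = SD_Y / SD_X = 14.53 / 13.76 ~ 1.056
intercept = mean_Y - slope * mean_X = 76.63 - (14.53 / 13.76) * 59.27 ~ 14.0433
Y = slope * X + intercept. To avoid rounding drift from the rounded slope/intercept, evaluate the equivalent form Y = mean_Y + SD_Y * (X - mean_X) / SD_X at full precision:
Y = 76.63 + 14.53 * (45 - 59.27) / 13.76
Y = 76.63 - 14.53 * 14.27 / 13.76
Y = 76.63 - 207.3431 / 13.76
Y = 76.63 - 15.0685
Y = 61.5615

61.5615


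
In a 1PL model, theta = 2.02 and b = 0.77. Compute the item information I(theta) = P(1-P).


P = 1/(1+exp(-(2.02-0.77))) = 0.7773
I = P*(1-P) = 0.7773 * 0.2227
I = 0.1731

0.1731


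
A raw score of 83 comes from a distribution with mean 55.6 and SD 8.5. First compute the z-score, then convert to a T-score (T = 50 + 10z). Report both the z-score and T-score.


z = (X - mean) / SD = (83 - 55.6) / 8.5
z = 27.4 / 8.5
z = 3.2235
T-score = T = 50 + 10z
Carry z at full precision (z = 27.4 / 8.5) into the conversion:
T-score = 50 + 10 * (27.4 / 8.5) = 50 + 274 / 8.5
T-score = 50 + 32.2353
T-score = 82.2353

82.2353


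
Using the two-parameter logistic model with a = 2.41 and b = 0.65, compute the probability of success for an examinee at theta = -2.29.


a*(theta - b) = 2.41 * (-2.29 - 0.65) = -7.0854
exp(--7.0854) = 1194.4009
P = 1 / (1 + 1194.4009)
P = 0.0008

0.0008


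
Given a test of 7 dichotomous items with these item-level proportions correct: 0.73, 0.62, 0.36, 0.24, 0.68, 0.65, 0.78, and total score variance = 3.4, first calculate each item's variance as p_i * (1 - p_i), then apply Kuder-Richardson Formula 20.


For each item, compute p_i * q_i:
  Item 1: 0.73 * 0.27 = 0.1971
  Item 2: 0.62 * 0.38 = 0.2356
  Item 3: 0.36 * 0.64 = 0.2304
  Item 4: 0.24 * 0.76 = 0.1824
  Item 5: 0.68 * 0.32 = 0.2176
  Item 6: 0.65 * 0.35 = 0.2275
  Item 7: 0.78 * 0.22 = 0.1716
Sum(p_i * q_i) = 0.1971 + 0.2356 + 0.2304 + 0.1824 + 0.2176 + 0.2275 + 0.1716 = 1.4622
KR-20 = (k/(k-1)) * (1 - Sum(p_i*q_i) / Var_total)
= (7/6) * (1 - 1.4622/3.4)
= 1.1667 * 0.5699
KR-20 = 0.6649

0.6649


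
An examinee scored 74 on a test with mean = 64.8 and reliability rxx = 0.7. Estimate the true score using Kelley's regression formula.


T_est = rxx * X + (1 - rxx) * mean
T_est = 0.7 * 74 + 0.3 * 64.8
T_est = 51.8 + 19.44
T_est = 71.24

71.24


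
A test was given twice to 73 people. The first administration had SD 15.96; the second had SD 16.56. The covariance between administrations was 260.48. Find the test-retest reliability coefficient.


r = cov(X,Y) / (SD_X * SD_Y)
r = 260.48 / (15.96 * 16.56)
r = 260.48 / 264.2976
r = 0.9856

0.9856


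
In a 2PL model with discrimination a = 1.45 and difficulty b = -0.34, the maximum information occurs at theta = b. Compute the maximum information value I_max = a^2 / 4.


For 2PL, max info at theta = b = -0.34
I_max = a^2 / 4 = 1.45^2 / 4
= 2.1025 / 4
I_max = 0.5256

0.5256


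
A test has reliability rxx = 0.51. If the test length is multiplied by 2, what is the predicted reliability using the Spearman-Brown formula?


r_new = (n * rxx) / (1 + (n-1) * rxx)
r_new = (2 * 0.51) / (1 + 1 * 0.51)
r_new = 1.02 / 1.51
r_new = 0.6755

0.6755


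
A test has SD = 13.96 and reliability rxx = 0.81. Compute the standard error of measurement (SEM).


SEM = SD * sqrt(1 - rxx)
SEM = 13.96 * sqrt(1 - 0.81)
SEM = 13.96 * sqrt(0.19) = 13.96 * 0.43589
SEM = 6.085

6.085


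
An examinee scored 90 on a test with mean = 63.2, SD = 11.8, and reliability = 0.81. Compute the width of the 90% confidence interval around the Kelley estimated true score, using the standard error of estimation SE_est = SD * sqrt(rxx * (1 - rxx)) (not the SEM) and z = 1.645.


True score estimate = 0.81*90 + 0.19*63.2 = 84.908
SE_est = SD * sqrt(rxx * (1 - rxx)) = 11.8 * sqrt(0.81 * 0.19) = 11.8 * sqrt(0.1539) = 4.629151
CI = T_est +/- z * SE_est, so width = 2 * z * SE_est = 2 * 1.645 * 4.629151
Width = 15.2299

15.2299


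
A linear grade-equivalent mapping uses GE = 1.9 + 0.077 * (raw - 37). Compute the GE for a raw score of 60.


raw - median = 60 - 37 = 23
slope * diff = 0.077 * 23 = 1.771
GE = 1.9 + 1.771
GE = 3.671

3.671


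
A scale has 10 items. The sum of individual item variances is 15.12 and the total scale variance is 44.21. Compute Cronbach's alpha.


alpha = (k/(k-1)) * (1 - sum(si^2)/s_total^2)
= (10/9) * (1 - 15.12/44.21)
alpha = 0.7311

0.7311


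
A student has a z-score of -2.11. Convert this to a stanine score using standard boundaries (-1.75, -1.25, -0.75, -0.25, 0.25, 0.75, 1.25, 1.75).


Stanine boundaries: [-1.75, -1.25, -0.75, -0.25, 0.25, 0.75, 1.25, 1.75]
z = -2.11
Check each boundary:
  z < -1.75
  z < -1.25
  z < -0.75
  z < -0.25
  z < 0.25
  z < 0.75
  z < 1.25
  z < 1.75
Highest qualifying boundary gives stanine = 1

1
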